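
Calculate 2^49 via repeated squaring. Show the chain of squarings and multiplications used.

Computing 2^49 by squaring (build up from 2^1; each line after the first costs one multiplication):

2^1 = 2
2^2 = (2^1)^2 = 2^2 = 4
2^3 = 2 * 2^2 = 2 * 4 = 8
2^6 = (2^3)^2 = 8^2 = 64
2^12 = (2^6)^2 = 64^2 = 4096
2^24 = (2^12)^2 = 4096^2 = 16777216
2^48 = (2^24)^2 = 16777216^2 = 281474976710656
2^49 = 2 * 2^48 = 2 * 281474976710656 = 562949953421312

Result: 562949953421312
Multiplications needed: 7 (7 lines after 2^1)

2^49 = 562949953421312. Using exponentiation by squaring, this requires 7 multiplications. The key idea: if the exponent is even, square the half-power; if odd, multiply by the base once.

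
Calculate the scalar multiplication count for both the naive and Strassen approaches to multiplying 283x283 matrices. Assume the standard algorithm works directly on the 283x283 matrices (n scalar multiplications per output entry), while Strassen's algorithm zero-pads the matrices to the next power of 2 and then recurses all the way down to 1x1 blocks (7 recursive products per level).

Matrix multiplication for 283x283 matrices:

Strassen's algorithm requires power-of-2 dimensions. Pad 283x283 to 512x512 (next power of 2).

Standard algorithm: 283^3 = 22665187 multiplications
Strassen's algorithm: 7^(log2(512)) = 7^9 = 40353607 multiplications
Difference: 22665187 - 40353607 = -17688420 (Strassen uses MORE here due to padding overhead — for small or just-over-power-of-2 n, padding can outweigh the per-level savings)

Standard: 22665187 multiplications (283^3). Strassen: 40353607 multiplications (7^9, after padding to 512x512). Strassen reduces 8 recursive multiplications to 7 at each level.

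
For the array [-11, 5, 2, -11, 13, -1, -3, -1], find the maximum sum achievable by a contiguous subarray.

Using Kadane's algorithm on [-11, 5, 2, -11, 13, -1, -3, -1]:

Scanning through the array:
Position 1 (value 5): max_ending_here = 5, max_so_far = 5
Position 2 (value 2): max_ending_here = 7, max_so_far = 7
Position 3 (value -11): max_ending_here = -4, max_so_far = 7
Position 4 (value 13): max_ending_here = 13, max_so_far = 13
Position 5 (value -1): max_ending_here = 12, max_so_far = 13
Position 6 (value -3): max_ending_here = 9, max_so_far = 13
Position 7 (value -1): max_ending_here = 8, max_so_far = 13

Maximum subarray: [13]
Maximum sum: 13

The maximum subarray is [13] with sum 13. This subarray runs from index 4 to index 4.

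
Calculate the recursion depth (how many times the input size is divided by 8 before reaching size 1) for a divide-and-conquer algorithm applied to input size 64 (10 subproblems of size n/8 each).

For divide and conquer with division factor 8:

Problem sizes at each level:
Level 0: 64
Level 1: 8
Level 2: 1

The root is level 0 and the size-1 base case is level 2 (the tree spans levels 0 through 2, i.e. 3 levels counting the root), so the depth is the number of divisions: log_8(64) = 2

The recursion tree depth is log_8(64) = 2. At each level, the problem size is divided by 8, so it takes 2 divisions to reduce to a base case of size 1. The algorithm makes 10 recursive calls at each level.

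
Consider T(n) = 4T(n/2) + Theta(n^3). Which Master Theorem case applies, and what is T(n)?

Master Theorem for T(n) = 4T(n/2) + O(n^3):

a = 4, b = 2, c = 3
log_b(a) = log_2(4) = 2.0000

Case 3: c = 3 > log_2(4) = 2.0000
T(n) = O(n^3) = O(n^3)

For T(n) = 4T(n/2) + O(n^3): log_2(4) = 2.0000. This is Case 3 of the Master Theorem (c > log_b(a), work dominated by root), giving O(n^3).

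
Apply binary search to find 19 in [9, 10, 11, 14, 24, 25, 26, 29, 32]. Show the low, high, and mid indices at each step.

Binary search for 19 in [9, 10, 11, 14, 24, 25, 26, 29, 32]:

lo=0, hi=8, mid=4, arr[mid]=24 -> 24 > 19, search left half
lo=0, hi=3, mid=1, arr[mid]=10 -> 10 < 19, search right half
lo=2, hi=3, mid=2, arr[mid]=11 -> 11 < 19, search right half
lo=3, hi=3, mid=3, arr[mid]=14 -> 14 < 19, search right half
lo=4 > hi=3, target 19 not found

Binary search determines that 19 is not in the array after 4 comparisons. The search space was exhausted without finding the target.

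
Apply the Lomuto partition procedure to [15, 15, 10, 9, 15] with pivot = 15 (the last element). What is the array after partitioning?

Lomuto partition with pivot = 15:

Initial array: [15, 15, 10, 9, 15]

arr[0]=15 <= 15: swap with position 0, array becomes [15, 15, 10, 9, 15]
arr[1]=15 <= 15: swap with position 1, array becomes [15, 15, 10, 9, 15]
arr[2]=10 <= 15: swap with position 2, array becomes [15, 15, 10, 9, 15]
arr[3]=9 <= 15: swap with position 3, array becomes [15, 15, 10, 9, 15]

Place pivot at position 4: [15, 15, 10, 9, 15]
Pivot position: 4

After partitioning with pivot 15, the array becomes [15, 15, 10, 9, 15]. The pivot is placed at index 4. All elements to the left of the pivot are <= 15, and all elements to the right are > 15.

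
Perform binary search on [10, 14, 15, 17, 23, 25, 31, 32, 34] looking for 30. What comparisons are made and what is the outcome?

Binary search for 30 in [10, 14, 15, 17, 23, 25, 31, 32, 34]:

lo=0, hi=8, mid=4, arr[mid]=23 -> 23 < 30, search right half
lo=5, hi=8, mid=6, arr[mid]=31 -> 31 > 30, search left half
lo=5, hi=5, mid=5, arr[mid]=25 -> 25 < 30, search right half
lo=6 > hi=5, target 30 not found

Binary search determines that 30 is not in the array after 3 comparisons. The search space was exhausted without finding the target.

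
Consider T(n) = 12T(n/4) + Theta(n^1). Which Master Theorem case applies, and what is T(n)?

Master Theorem for T(n) = 12T(n/4) + O(n^1):

a = 12, b = 4, c = 1
log_b(a) = log_4(12) = 1.7925

Case 1: c = 1 < log_4(12) = 1.7925
T(n) = O(n^(log_4 12))

For T(n) = 12T(n/4) + O(n^1): log_4(12) = 1.7925. This is Case 1 of the Master Theorem (c < log_b(a), work dominated by leaves), giving O(n^(log_4 12)).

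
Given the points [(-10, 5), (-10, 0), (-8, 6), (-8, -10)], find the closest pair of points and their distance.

Computing all pairwise distances among 4 points:

d((-10, 5), (-10, 0)) = 5.0
d((-10, 5), (-8, 6)) = 2.2361 <-- minimum
d((-10, 5), (-8, -10)) = 15.1327
d((-10, 0), (-8, 6)) = 6.3246
d((-10, 0), (-8, -10)) = 10.198
d((-8, 6), (-8, -10)) = 16.0

Closest pair: (-10, 5) and (-8, 6) with distance 2.2361

The closest pair is (-10, 5) and (-8, 6) with Euclidean distance 2.2361. For 4 points, brute-force pairwise comparison is shown above. For large n, the divide-and-conquer algorithm (sort by x, recurse on halves, check the dividing strip) achieves O(n log n).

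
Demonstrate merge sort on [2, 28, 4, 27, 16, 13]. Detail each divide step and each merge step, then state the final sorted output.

Merge sort trace:

Split: [2, 28, 4, 27, 16, 13] -> [2, 28, 4] and [27, 16, 13]
  Split: [2, 28, 4] -> [2] and [28, 4]
    Split: [28, 4] -> [28] and [4]
    Merge: [28] + [4] -> [4, 28]
  Merge: [2] + [4, 28] -> [2, 4, 28]
  Split: [27, 16, 13] -> [27] and [16, 13]
    Split: [16, 13] -> [16] and [13]
    Merge: [16] + [13] -> [13, 16]
  Merge: [27] + [13, 16] -> [13, 16, 27]
Merge: [2, 4, 28] + [13, 16, 27] -> [2, 4, 13, 16, 27, 28]

Final sorted array: [2, 4, 13, 16, 27, 28]

The merge sort proceeds by recursively splitting the array and merging sorted halves.
After all merges, the sorted array is [2, 4, 13, 16, 27, 28].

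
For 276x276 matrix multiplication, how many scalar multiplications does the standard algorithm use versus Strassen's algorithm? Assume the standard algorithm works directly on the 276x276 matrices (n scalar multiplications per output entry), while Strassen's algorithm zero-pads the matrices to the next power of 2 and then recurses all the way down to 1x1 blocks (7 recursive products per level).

Matrix multiplication for 276x276 matrices:

Strassen's algorithm requires power-of-2 dimensions. Pad 276x276 to 512x512 (next power of 2).

Standard algorithm: 276^3 = 21024576 multiplications
Strassen's algorithm: 7^(log2(512)) = 7^9 = 40353607 multiplications
Difference: 21024576 - 40353607 = -19329031 (Strassen uses MORE here due to padding overhead — for small or just-over-power-of-2 n, padding can outweigh the per-level savings)

Standard: 21024576 multiplications (276^3). Strassen: 40353607 multiplications (7^9, after padding to 512x512). Strassen reduces 8 recursive multiplications to 7 at each level.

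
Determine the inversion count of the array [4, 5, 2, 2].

Finding inversions in [4, 5, 2, 2]:

(0, 2): arr[0]=4 > arr[2]=2
(0, 3): arr[0]=4 > arr[3]=2
(1, 2): arr[1]=5 > arr[2]=2
(1, 3): arr[1]=5 > arr[3]=2

Total inversions: 4

The array has 4 inversion(s): (0,2), (0,3), (1,2), (1,3). Each pair (i,j) satisfies i < j and arr[i] > arr[j].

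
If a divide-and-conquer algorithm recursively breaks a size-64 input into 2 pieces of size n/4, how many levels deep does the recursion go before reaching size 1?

For divide and conquer with division factor 4:

Problem sizes at each level:
Level 0: 64
Level 1: 16
Level 2: 4
Level 3: 1

The root is level 0 and the size-1 base case is level 3 (the tree spans levels 0 through 3, i.e. 4 levels counting the root), so the depth is the number of divisions: log_4(64) = 3

The recursion tree depth is log_4(64) = 3. At each level, the problem size is divided by 4, so it takes 3 divisions to reduce to a base case of size 1. The algorithm makes 2 recursive calls at each level.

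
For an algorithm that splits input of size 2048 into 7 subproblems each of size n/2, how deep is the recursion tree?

For divide and conquer with division factor 2:

Problem sizes at each level:
Level 0: 2048
Level 1: 1024
Level 2: 512
Level 3: 256
Level 4: 128
Level 5: 64
Level 6: 32
Level 7: 16
Level 8: 8
Level 9: 4
Level 10: 2
Level 11: 1

The root is level 0 and the size-1 base case is level 11 (the tree spans levels 0 through 11, i.e. 12 levels counting the root), so the depth is the number of divisions: log_2(2048) = 11

The recursion tree depth is log_2(2048) = 11. At each level, the problem size is divided by 2, so it takes 11 divisions to reduce to a base case of size 1. The algorithm makes 7 recursive calls at each level.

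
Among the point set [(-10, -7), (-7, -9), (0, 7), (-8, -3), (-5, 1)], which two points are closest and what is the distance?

Computing all pairwise distances among 5 points:

d((-10, -7), (-7, -9)) = 3.6056 <-- minimum
d((-10, -7), (0, 7)) = 17.2047
d((-10, -7), (-8, -3)) = 4.4721
d((-10, -7), (-5, 1)) = 9.434
d((-7, -9), (0, 7)) = 17.4642
d((-7, -9), (-8, -3)) = 6.0828
d((-7, -9), (-5, 1)) = 10.198
d((0, 7), (-8, -3)) = 12.8062
d((0, 7), (-5, 1)) = 7.8102
d((-8, -3), (-5, 1)) = 5.0

Closest pair: (-10, -7) and (-7, -9) with distance 3.6056

The closest pair is (-10, -7) and (-7, -9) with Euclidean distance 3.6056. For 5 points, brute-force pairwise comparison is shown above. For large n, the divide-and-conquer algorithm (sort by x, recurse on halves, check the dividing strip) achieves O(n log n).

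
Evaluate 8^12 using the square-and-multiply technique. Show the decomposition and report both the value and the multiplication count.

Computing 8^12 by squaring (build up from 8^1; each line after the first costs one multiplication):

8^1 = 8
8^2 = (8^1)^2 = 8^2 = 64
8^3 = 8 * 8^2 = 8 * 64 = 512
8^6 = (8^3)^2 = 512^2 = 262144
8^12 = (8^6)^2 = 262144^2 = 68719476736

Result: 68719476736
Multiplications needed: 4 (4 lines after 8^1)

8^12 = 68719476736. Using exponentiation by squaring, this requires 4 multiplications. The key idea: if the exponent is even, square the half-power; if odd, multiply by the base once.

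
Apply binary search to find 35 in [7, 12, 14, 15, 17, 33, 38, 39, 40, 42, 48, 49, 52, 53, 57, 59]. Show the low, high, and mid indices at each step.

Binary search for 35 in [7, 12, 14, 15, 17, 33, 38, 39, 40, 42, 48, 49, 52, 53, 57, 59]:

lo=0, hi=15, mid=7, arr[mid]=39 -> 39 > 35, search left half
lo=0, hi=6, mid=3, arr[mid]=15 -> 15 < 35, search right half
lo=4, hi=6, mid=5, arr[mid]=33 -> 33 < 35, search right half
lo=6, hi=6, mid=6, arr[mid]=38 -> 38 > 35, search left half
lo=6 > hi=5, target 35 not found

Binary search determines that 35 is not in the array after 4 comparisons. The search space was exhausted without finding the target.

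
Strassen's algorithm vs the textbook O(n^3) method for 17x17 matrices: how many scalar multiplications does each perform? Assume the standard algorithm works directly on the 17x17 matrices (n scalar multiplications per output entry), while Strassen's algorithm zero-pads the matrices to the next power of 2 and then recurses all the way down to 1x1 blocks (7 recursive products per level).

Matrix multiplication for 17x17 matrices:

Strassen's algorithm requires power-of-2 dimensions. Pad 17x17 to 32x32 (next power of 2).

Standard algorithm: 17^3 = 4913 multiplications
Strassen's algorithm: 7^(log2(32)) = 7^5 = 16807 multiplications
Difference: 4913 - 16807 = -11894 (Strassen uses MORE here due to padding overhead — for small or just-over-power-of-2 n, padding can outweigh the per-level savings)

Standard: 4913 multiplications (17^3). Strassen: 16807 multiplications (7^5, after padding to 32x32). Strassen reduces 8 recursive multiplications to 7 at each level.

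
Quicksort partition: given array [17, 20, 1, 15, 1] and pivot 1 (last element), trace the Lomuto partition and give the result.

Lomuto partition with pivot = 1:

Initial array: [17, 20, 1, 15, 1]

arr[0]=17 > 1: no swap
arr[1]=20 > 1: no swap
arr[2]=1 <= 1: swap with position 0, array becomes [1, 20, 17, 15, 1]
arr[3]=15 > 1: no swap

Place pivot at position 1: [1, 1, 17, 15, 20]
Pivot position: 1

After partitioning with pivot 1, the array becomes [1, 1, 17, 15, 20]. The pivot is placed at index 1. All elements to the left of the pivot are <= 1, and all elements to the right are > 1.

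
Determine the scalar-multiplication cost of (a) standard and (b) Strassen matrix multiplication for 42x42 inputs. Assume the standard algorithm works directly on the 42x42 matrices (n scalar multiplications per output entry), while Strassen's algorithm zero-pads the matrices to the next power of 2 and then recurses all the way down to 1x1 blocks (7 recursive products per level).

Matrix multiplication for 42x42 matrices:

Strassen's algorithm requires power-of-2 dimensions. Pad 42x42 to 64x64 (next power of 2).

Standard algorithm: 42^3 = 74088 multiplications
Strassen's algorithm: 7^(log2(64)) = 7^6 = 117649 multiplications
Difference: 74088 - 117649 = -43561 (Strassen uses MORE here due to padding overhead — for small or just-over-power-of-2 n, padding can outweigh the per-level savings)

Standard: 74088 multiplications (42^3). Strassen: 117649 multiplications (7^6, after padding to 64x64). Strassen reduces 8 recursive multiplications to 7 at each level.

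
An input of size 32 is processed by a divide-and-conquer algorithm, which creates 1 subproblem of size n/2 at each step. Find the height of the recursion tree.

For divide and conquer with division factor 2:

Problem sizes at each level:
Level 0: 32
Level 1: 16
Level 2: 8
Level 3: 4
Level 4: 2
Level 5: 1

The root is level 0 and the size-1 base case is level 5 (the tree spans levels 0 through 5, i.e. 6 levels counting the root), so the depth is the number of divisions: log_2(32) = 5

The recursion tree depth is log_2(32) = 5. At each level, the problem size is divided by 2, so it takes 5 divisions to reduce to a base case of size 1. The algorithm makes 1 recursive call at each level.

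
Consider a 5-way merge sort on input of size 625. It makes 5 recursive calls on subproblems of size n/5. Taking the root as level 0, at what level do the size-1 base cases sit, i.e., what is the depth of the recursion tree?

For divide and conquer with division factor 5:

Problem sizes at each level:
Level 0: 625
Level 1: 125
Level 2: 25
Level 3: 5
Level 4: 1

The root is level 0 and the size-1 base case is level 4 (the tree spans levels 0 through 4, i.e. 5 levels counting the root), so the depth is the number of divisions: log_5(625) = 4

The recursion tree depth is log_5(625) = 4. At each level, the problem size is divided by 5, so it takes 4 divisions to reduce to a base case of size 1. The algorithm makes 5 recursive calls at each level.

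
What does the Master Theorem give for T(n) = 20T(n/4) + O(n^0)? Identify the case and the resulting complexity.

Master Theorem for T(n) = 20T(n/4) + O(n^0):

a = 20, b = 4, c = 0
log_b(a) = log_4(20) = 2.1610

Case 1: c = 0 < log_4(20) = 2.1610
T(n) = O(n^(log_4 20))

For T(n) = 20T(n/4) + O(n^0): log_4(20) = 2.1610. This is Case 1 of the Master Theorem (c < log_b(a), work dominated by leaves), giving O(n^(log_4 20)).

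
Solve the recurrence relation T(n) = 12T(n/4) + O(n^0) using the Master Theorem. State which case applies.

Master Theorem for T(n) = 12T(n/4) + O(n^0):

a = 12, b = 4, c = 0
log_b(a) = log_4(12) = 1.7925

Case 1: c = 0 < log_4(12) = 1.7925
T(n) = O(n^(log_4 12))

For T(n) = 12T(n/4) + O(n^0): log_4(12) = 1.7925. This is Case 1 of the Master Theorem (c < log_b(a), work dominated by leaves), giving O(n^(log_4 12)).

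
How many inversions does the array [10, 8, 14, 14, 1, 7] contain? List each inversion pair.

Finding inversions in [10, 8, 14, 14, 1, 7]:

(0, 1): arr[0]=10 > arr[1]=8
(0, 4): arr[0]=10 > arr[4]=1
(0, 5): arr[0]=10 > arr[5]=7
(1, 4): arr[1]=8 > arr[4]=1
(1, 5): arr[1]=8 > arr[5]=7
(2, 4): arr[2]=14 > arr[4]=1
(2, 5): arr[2]=14 > arr[5]=7
(3, 4): arr[3]=14 > arr[4]=1
(3, 5): arr[3]=14 > arr[5]=7

Total inversions: 9

The array has 9 inversion(s): (0,1), (0,4), (0,5), (1,4), (1,5), (2,4), (2,5), (3,4), (3,5). Each pair (i,j) satisfies i < j and arr[i] > arr[j].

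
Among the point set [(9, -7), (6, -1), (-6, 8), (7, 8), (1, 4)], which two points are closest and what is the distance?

Computing all pairwise distances among 5 points:

d((9, -7), (6, -1)) = 6.7082 <-- minimum
d((9, -7), (-6, 8)) = 21.2132
d((9, -7), (7, 8)) = 15.1327
d((9, -7), (1, 4)) = 13.6015
d((6, -1), (-6, 8)) = 15.0
d((6, -1), (7, 8)) = 9.0554
d((6, -1), (1, 4)) = 7.0711
d((-6, 8), (7, 8)) = 13.0
d((-6, 8), (1, 4)) = 8.0623
d((7, 8), (1, 4)) = 7.2111

Closest pair: (9, -7) and (6, -1) with distance 6.7082

The closest pair is (9, -7) and (6, -1) with Euclidean distance 6.7082. For 5 points, brute-force pairwise comparison is shown above. For large n, the divide-and-conquer algorithm (sort by x, recurse on halves, check the dividing strip) achieves O(n log n).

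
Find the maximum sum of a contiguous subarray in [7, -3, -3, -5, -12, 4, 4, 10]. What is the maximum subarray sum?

Using Kadane's algorithm on [7, -3, -3, -5, -12, 4, 4, 10]:

Scanning through the array:
Position 1 (value -3): max_ending_here = 4, max_so_far = 7
Position 2 (value -3): max_ending_here = 1, max_so_far = 7
Position 3 (value -5): max_ending_here = -4, max_so_far = 7
Position 4 (value -12): max_ending_here = -12, max_so_far = 7
Position 5 (value 4): max_ending_here = 4, max_so_far = 7
Position 6 (value 4): max_ending_here = 8, max_so_far = 8
Position 7 (value 10): max_ending_here = 18, max_so_far = 18

Maximum subarray: [4, 4, 10]
Maximum sum: 18

The maximum subarray is [4, 4, 10] with sum 18. This subarray runs from index 5 to index 7.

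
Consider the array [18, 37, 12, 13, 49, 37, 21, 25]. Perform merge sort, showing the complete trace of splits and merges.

Merge sort trace:

Split: [18, 37, 12, 13, 49, 37, 21, 25] -> [18, 37, 12, 13] and [49, 37, 21, 25]
  Split: [18, 37, 12, 13] -> [18, 37] and [12, 13]
    Split: [18, 37] -> [18] and [37]
    Merge: [18] + [37] -> [18, 37]
    Split: [12, 13] -> [12] and [13]
    Merge: [12] + [13] -> [12, 13]
  Merge: [18, 37] + [12, 13] -> [12, 13, 18, 37]
  Split: [49, 37, 21, 25] -> [49, 37] and [21, 25]
    Split: [49, 37] -> [49] and [37]
    Merge: [49] + [37] -> [37, 49]
    Split: [21, 25] -> [21] and [25]
    Merge: [21] + [25] -> [21, 25]
  Merge: [37, 49] + [21, 25] -> [21, 25, 37, 49]
Merge: [12, 13, 18, 37] + [21, 25, 37, 49] -> [12, 13, 18, 21, 25, 37, 37, 49]

Final sorted array: [12, 13, 18, 21, 25, 37, 37, 49]

The merge sort proceeds by recursively splitting the array and merging sorted halves.
After all merges, the sorted array is [12, 13, 18, 21, 25, 37, 37, 49].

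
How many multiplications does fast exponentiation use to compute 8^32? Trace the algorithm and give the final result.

Computing 8^32 by squaring (build up from 8^1; each line after the first costs one multiplication):

8^1 = 8
8^2 = (8^1)^2 = 8^2 = 64
8^4 = (8^2)^2 = 64^2 = 4096
8^8 = (8^4)^2 = 4096^2 = 16777216
8^16 = (8^8)^2 = 16777216^2 = 281474976710656
8^32 = (8^16)^2 = 281474976710656^2 = 79228162514264337593543950336

Result: 79228162514264337593543950336
Multiplications needed: 5 (5 lines after 8^1)

8^32 = 79228162514264337593543950336. Using exponentiation by squaring, this requires 5 multiplications. The key idea: if the exponent is even, square the half-power; if odd, multiply by the base once.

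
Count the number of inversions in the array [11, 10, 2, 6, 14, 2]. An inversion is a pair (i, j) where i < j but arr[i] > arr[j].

Finding inversions in [11, 10, 2, 6, 14, 2]:

(0, 1): arr[0]=11 > arr[1]=10
(0, 2): arr[0]=11 > arr[2]=2
(0, 3): arr[0]=11 > arr[3]=6
(0, 5): arr[0]=11 > arr[5]=2
(1, 2): arr[1]=10 > arr[2]=2
(1, 3): arr[1]=10 > arr[3]=6
(1, 5): arr[1]=10 > arr[5]=2
(3, 5): arr[3]=6 > arr[5]=2
(4, 5): arr[4]=14 > arr[5]=2

Total inversions: 9

The array has 9 inversion(s): (0,1), (0,2), (0,3), (0,5), (1,2), (1,3), (1,5), (3,5), (4,5). Each pair (i,j) satisfies i < j and arr[i] > arr[j].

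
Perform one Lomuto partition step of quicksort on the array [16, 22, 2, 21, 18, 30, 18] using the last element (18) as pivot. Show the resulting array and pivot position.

Lomuto partition with pivot = 18:

Initial array: [16, 22, 2, 21, 18, 30, 18]

arr[0]=16 <= 18: swap with position 0, array becomes [16, 22, 2, 21, 18, 30, 18]
arr[1]=22 > 18: no swap
arr[2]=2 <= 18: swap with position 1, array becomes [16, 2, 22, 21, 18, 30, 18]
arr[3]=21 > 18: no swap
arr[4]=18 <= 18: swap with position 2, array becomes [16, 2, 18, 21, 22, 30, 18]
arr[5]=30 > 18: no swap

Place pivot at position 3: [16, 2, 18, 18, 22, 30, 21]
Pivot position: 3

After partitioning with pivot 18, the array becomes [16, 2, 18, 18, 22, 30, 21]. The pivot is placed at index 3. All elements to the left of the pivot are <= 18, and all elements to the right are > 18.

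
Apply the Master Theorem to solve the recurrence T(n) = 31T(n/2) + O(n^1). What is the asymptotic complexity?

Master Theorem for T(n) = 31T(n/2) + O(n^1):

a = 31, b = 2, c = 1
log_b(a) = log_2(31) = 4.9542

Case 1: c = 1 < log_2(31) = 4.9542
T(n) = O(n^(log_2 31))

For T(n) = 31T(n/2) + O(n^1): log_2(31) = 4.9542. This is Case 1 of the Master Theorem (c < log_b(a), work dominated by leaves), giving O(n^(log_2 31)).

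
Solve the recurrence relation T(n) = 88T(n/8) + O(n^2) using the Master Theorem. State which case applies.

Master Theorem for T(n) = 88T(n/8) + O(n^2):

a = 88, b = 8, c = 2
log_b(a) = log_8(88) = 2.1531

Case 1: c = 2 < log_8(88) = 2.1531
T(n) = O(n^(log_8 88))

For T(n) = 88T(n/8) + O(n^2): log_8(88) = 2.1531. This is Case 1 of the Master Theorem (c < log_b(a), work dominated by leaves), giving O(n^(log_8 88)).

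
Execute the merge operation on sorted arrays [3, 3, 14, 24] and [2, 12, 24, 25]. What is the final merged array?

Merging process:

Compare 3 vs 2: take 2 from right. Merged: [2]
Compare 3 vs 12: take 3 from left. Merged: [2, 3]
Compare 3 vs 12: take 3 from left. Merged: [2, 3, 3]
Compare 14 vs 12: take 12 from right. Merged: [2, 3, 3, 12]
Compare 14 vs 24: take 14 from left. Merged: [2, 3, 3, 12, 14]
Compare 24 vs 24: take 24 from left. Merged: [2, 3, 3, 12, 14, 24]
Append remaining from right: [24, 25]. Merged: [2, 3, 3, 12, 14, 24, 24, 25]

Final merged array: [2, 3, 3, 12, 14, 24, 24, 25]
Total comparisons: 6

The merged array is [2, 3, 3, 12, 14, 24, 24, 25], requiring 6 comparisons. The merge step runs in O(n) time where n is the total number of elements.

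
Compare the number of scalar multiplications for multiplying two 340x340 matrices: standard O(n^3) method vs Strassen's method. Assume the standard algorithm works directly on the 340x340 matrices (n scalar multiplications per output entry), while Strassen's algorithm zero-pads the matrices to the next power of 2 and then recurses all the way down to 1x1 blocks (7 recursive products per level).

Matrix multiplication for 340x340 matrices:

Strassen's algorithm requires power-of-2 dimensions. Pad 340x340 to 512x512 (next power of 2).

Standard algorithm: 340^3 = 39304000 multiplications
Strassen's algorithm: 7^(log2(512)) = 7^9 = 40353607 multiplications
Difference: 39304000 - 40353607 = -1049607 (Strassen uses MORE here due to padding overhead — for small or just-over-power-of-2 n, padding can outweigh the per-level savings)

Standard: 39304000 multiplications (340^3). Strassen: 40353607 multiplications (7^9, after padding to 512x512). Strassen reduces 8 recursive multiplications to 7 at each level.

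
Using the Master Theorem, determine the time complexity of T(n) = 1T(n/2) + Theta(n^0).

Master Theorem for T(n) = 1T(n/2) + O(n^0):

a = 1, b = 2, c = 0
log_b(a) = log_2(1) = 0.0000

Case 2: c = 0 = log_2(1) = 0.0000
T(n) = O(n^0 log n) = O(log n)

For T(n) = 1T(n/2) + O(n^0): log_2(1) = 0.0000. This is Case 2 of the Master Theorem (c = log_b(a), equal work at all levels), giving O(log n).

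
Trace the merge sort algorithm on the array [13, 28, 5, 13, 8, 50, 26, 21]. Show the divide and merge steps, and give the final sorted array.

Merge sort trace:

Split: [13, 28, 5, 13, 8, 50, 26, 21] -> [13, 28, 5, 13] and [8, 50, 26, 21]
  Split: [13, 28, 5, 13] -> [13, 28] and [5, 13]
    Split: [13, 28] -> [13] and [28]
    Merge: [13] + [28] -> [13, 28]
    Split: [5, 13] -> [5] and [13]
    Merge: [5] + [13] -> [5, 13]
  Merge: [13, 28] + [5, 13] -> [5, 13, 13, 28]
  Split: [8, 50, 26, 21] -> [8, 50] and [26, 21]
    Split: [8, 50] -> [8] and [50]
    Merge: [8] + [50] -> [8, 50]
    Split: [26, 21] -> [26] and [21]
    Merge: [26] + [21] -> [21, 26]
  Merge: [8, 50] + [21, 26] -> [8, 21, 26, 50]
Merge: [5, 13, 13, 28] + [8, 21, 26, 50] -> [5, 8, 13, 13, 21, 26, 28, 50]

Final sorted array: [5, 8, 13, 13, 21, 26, 28, 50]

The merge sort proceeds by recursively splitting the array and merging sorted halves.
After all merges, the sorted array is [5, 8, 13, 13, 21, 26, 28, 50].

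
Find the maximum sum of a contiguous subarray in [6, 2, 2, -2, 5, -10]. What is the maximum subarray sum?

Using Kadane's algorithm on [6, 2, 2, -2, 5, -10]:

Scanning through the array:
Position 1 (value 2): max_ending_here = 8, max_so_far = 8
Position 2 (value 2): max_ending_here = 10, max_so_far = 10
Position 3 (value -2): max_ending_here = 8, max_so_far = 10
Position 4 (value 5): max_ending_here = 13, max_so_far = 13
Position 5 (value -10): max_ending_here = 3, max_so_far = 13

Maximum subarray: [6, 2, 2, -2, 5]
Maximum sum: 13

The maximum subarray is [6, 2, 2, -2, 5] with sum 13. This subarray runs from index 0 to index 4.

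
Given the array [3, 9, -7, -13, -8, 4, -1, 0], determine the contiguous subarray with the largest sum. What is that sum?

Using Kadane's algorithm on [3, 9, -7, -13, -8, 4, -1, 0]:

Scanning through the array:
Position 1 (value 9): max_ending_here = 12, max_so_far = 12
Position 2 (value -7): max_ending_here = 5, max_so_far = 12
Position 3 (value -13): max_ending_here = -8, max_so_far = 12
Position 4 (value -8): max_ending_here = -8, max_so_far = 12
Position 5 (value 4): max_ending_here = 4, max_so_far = 12
Position 6 (value -1): max_ending_here = 3, max_so_far = 12
Position 7 (value 0): max_ending_here = 3, max_so_far = 12

Maximum subarray: [3, 9]
Maximum sum: 12

The maximum subarray is [3, 9] with sum 12. This subarray runs from index 0 to index 1.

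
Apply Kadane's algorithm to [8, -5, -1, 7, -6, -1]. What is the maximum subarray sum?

Using Kadane's algorithm on [8, -5, -1, 7, -6, -1]:

Scanning through the array:
Position 1 (value -5): max_ending_here = 3, max_so_far = 8
Position 2 (value -1): max_ending_here = 2, max_so_far = 8
Position 3 (value 7): max_ending_here = 9, max_so_far = 9
Position 4 (value -6): max_ending_here = 3, max_so_far = 9
Position 5 (value -1): max_ending_here = 2, max_so_far = 9

Maximum subarray: [8, -5, -1, 7]
Maximum sum: 9

The maximum subarray is [8, -5, -1, 7] with sum 9. This subarray runs from index 0 to index 3.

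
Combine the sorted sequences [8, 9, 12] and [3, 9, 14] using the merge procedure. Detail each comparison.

Merging process:

Compare 8 vs 3: take 3 from right. Merged: [3]
Compare 8 vs 9: take 8 from left. Merged: [3, 8]
Compare 9 vs 9: take 9 from left. Merged: [3, 8, 9]
Compare 12 vs 9: take 9 from right. Merged: [3, 8, 9, 9]
Compare 12 vs 14: take 12 from left. Merged: [3, 8, 9, 9, 12]
Append remaining from right: [14]. Merged: [3, 8, 9, 9, 12, 14]

Final merged array: [3, 8, 9, 9, 12, 14]
Total comparisons: 5

The merged array is [3, 8, 9, 9, 12, 14], requiring 5 comparisons. The merge step runs in O(n) time where n is the total number of elements.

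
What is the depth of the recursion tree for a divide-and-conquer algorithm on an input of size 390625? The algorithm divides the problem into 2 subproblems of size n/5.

For divide and conquer with division factor 5:

Problem sizes at each level:
Level 0: 390625
Level 1: 78125
Level 2: 15625
Level 3: 3125
Level 4: 625
Level 5: 125
Level 6: 25
Level 7: 5
Level 8: 1

The root is level 0 and the size-1 base case is level 8 (the tree spans levels 0 through 8, i.e. 9 levels counting the root), so the depth is the number of divisions: log_5(390625) = 8

The recursion tree depth is log_5(390625) = 8. At each level, the problem size is divided by 5, so it takes 8 divisions to reduce to a base case of size 1. The algorithm makes 2 recursive calls at each level.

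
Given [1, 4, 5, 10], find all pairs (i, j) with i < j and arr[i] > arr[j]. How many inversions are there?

Finding inversions in [1, 4, 5, 10]:


Total inversions: 0

The array has 0 inversions. It is already sorted.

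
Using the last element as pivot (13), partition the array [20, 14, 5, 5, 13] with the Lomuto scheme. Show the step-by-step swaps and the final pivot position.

Lomuto partition with pivot = 13:

Initial array: [20, 14, 5, 5, 13]

arr[0]=20 > 13: no swap
arr[1]=14 > 13: no swap
arr[2]=5 <= 13: swap with position 0, array becomes [5, 14, 20, 5, 13]
arr[3]=5 <= 13: swap with position 1, array becomes [5, 5, 20, 14, 13]

Place pivot at position 2: [5, 5, 13, 14, 20]
Pivot position: 2

After partitioning with pivot 13, the array becomes [5, 5, 13, 14, 20]. The pivot is placed at index 2. All elements to the left of the pivot are <= 13, and all elements to the right are > 13.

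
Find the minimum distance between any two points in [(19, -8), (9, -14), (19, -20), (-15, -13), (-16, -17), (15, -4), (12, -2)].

Computing all pairwise distances among 7 points:

d((19, -8), (9, -14)) = 11.6619
d((19, -8), (19, -20)) = 12.0
d((19, -8), (-15, -13)) = 34.3657
d((19, -8), (-16, -17)) = 36.1386
d((19, -8), (15, -4)) = 5.6569
d((19, -8), (12, -2)) = 9.2195
d((9, -14), (19, -20)) = 11.6619
d((9, -14), (-15, -13)) = 24.0208
d((9, -14), (-16, -17)) = 25.1794
d((9, -14), (15, -4)) = 11.6619
d((9, -14), (12, -2)) = 12.3693
d((19, -20), (-15, -13)) = 34.7131
d((19, -20), (-16, -17)) = 35.1283
d((19, -20), (15, -4)) = 16.4924
d((19, -20), (12, -2)) = 19.3132
d((-15, -13), (-16, -17)) = 4.1231
d((-15, -13), (15, -4)) = 31.3209
d((-15, -13), (12, -2)) = 29.1548
d((-16, -17), (15, -4)) = 33.6155
d((-16, -17), (12, -2)) = 31.7648
d((15, -4), (12, -2)) = 3.6056 <-- minimum

Closest pair: (15, -4) and (12, -2) with distance 3.6056

The closest pair is (15, -4) and (12, -2) with Euclidean distance 3.6056. For 7 points, brute-force pairwise comparison is shown above. For large n, the divide-and-conquer algorithm (sort by x, recurse on halves, check the dividing strip) achieves O(n log n).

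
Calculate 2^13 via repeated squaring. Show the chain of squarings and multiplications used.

Computing 2^13 by squaring (build up from 2^1; each line after the first costs one multiplication):

2^1 = 2
2^2 = (2^1)^2 = 2^2 = 4
2^3 = 2 * 2^2 = 2 * 4 = 8
2^6 = (2^3)^2 = 8^2 = 64
2^12 = (2^6)^2 = 64^2 = 4096
2^13 = 2 * 2^12 = 2 * 4096 = 8192

Result: 8192
Multiplications needed: 5 (5 lines after 2^1)

2^13 = 8192. Using exponentiation by squaring, this requires 5 multiplications. The key idea: if the exponent is even, square the half-power; if odd, multiply by the base once.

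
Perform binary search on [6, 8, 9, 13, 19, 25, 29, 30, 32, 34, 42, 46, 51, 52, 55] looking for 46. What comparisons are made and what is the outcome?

Binary search for 46 in [6, 8, 9, 13, 19, 25, 29, 30, 32, 34, 42, 46, 51, 52, 55]:

lo=0, hi=14, mid=7, arr[mid]=30 -> 30 < 46, search right half
lo=8, hi=14, mid=11, arr[mid]=46 -> Found target at index 11!

Binary search finds 46 at index 11 after 2 comparisons. The search repeatedly halves the search space by comparing with the middle element.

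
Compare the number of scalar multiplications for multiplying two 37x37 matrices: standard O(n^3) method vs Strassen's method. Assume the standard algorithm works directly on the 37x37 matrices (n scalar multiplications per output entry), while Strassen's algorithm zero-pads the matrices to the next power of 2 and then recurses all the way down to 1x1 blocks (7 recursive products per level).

Matrix multiplication for 37x37 matrices:

Strassen's algorithm requires power-of-2 dimensions. Pad 37x37 to 64x64 (next power of 2).

Standard algorithm: 37^3 = 50653 multiplications
Strassen's algorithm: 7^(log2(64)) = 7^6 = 117649 multiplications
Difference: 50653 - 117649 = -66996 (Strassen uses MORE here due to padding overhead — for small or just-over-power-of-2 n, padding can outweigh the per-level savings)

Standard: 50653 multiplications (37^3). Strassen: 117649 multiplications (7^6, after padding to 64x64). Strassen reduces 8 recursive multiplications to 7 at each level.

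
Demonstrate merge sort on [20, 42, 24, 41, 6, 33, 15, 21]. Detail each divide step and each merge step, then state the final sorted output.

Merge sort trace:

Split: [20, 42, 24, 41, 6, 33, 15, 21] -> [20, 42, 24, 41] and [6, 33, 15, 21]
  Split: [20, 42, 24, 41] -> [20, 42] and [24, 41]
    Split: [20, 42] -> [20] and [42]
    Merge: [20] + [42] -> [20, 42]
    Split: [24, 41] -> [24] and [41]
    Merge: [24] + [41] -> [24, 41]
  Merge: [20, 42] + [24, 41] -> [20, 24, 41, 42]
  Split: [6, 33, 15, 21] -> [6, 33] and [15, 21]
    Split: [6, 33] -> [6] and [33]
    Merge: [6] + [33] -> [6, 33]
    Split: [15, 21] -> [15] and [21]
    Merge: [15] + [21] -> [15, 21]
  Merge: [6, 33] + [15, 21] -> [6, 15, 21, 33]
Merge: [20, 24, 41, 42] + [6, 15, 21, 33] -> [6, 15, 20, 21, 24, 33, 41, 42]

Final sorted array: [6, 15, 20, 21, 24, 33, 41, 42]

The merge sort proceeds by recursively splitting the array and merging sorted halves.
After all merges, the sorted array is [6, 15, 20, 21, 24, 33, 41, 42].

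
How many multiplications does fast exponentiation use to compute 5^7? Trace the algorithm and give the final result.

Computing 5^7 by squaring (build up from 5^1; each line after the first costs one multiplication):

5^1 = 5
5^2 = (5^1)^2 = 5^2 = 25
5^3 = 5 * 5^2 = 5 * 25 = 125
5^6 = (5^3)^2 = 125^2 = 15625
5^7 = 5 * 5^6 = 5 * 15625 = 78125

Result: 78125
Multiplications needed: 4 (4 lines after 5^1)

5^7 = 78125. Using exponentiation by squaring, this requires 4 multiplications. The key idea: if the exponent is even, square the half-power; if odd, multiply by the base once.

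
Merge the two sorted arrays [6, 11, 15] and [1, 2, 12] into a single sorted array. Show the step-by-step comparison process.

Merging process:

Compare 6 vs 1: take 1 from right. Merged: [1]
Compare 6 vs 2: take 2 from right. Merged: [1, 2]
Compare 6 vs 12: take 6 from left. Merged: [1, 2, 6]
Compare 11 vs 12: take 11 from left. Merged: [1, 2, 6, 11]
Compare 15 vs 12: take 12 from right. Merged: [1, 2, 6, 11, 12]
Append remaining from left: [15]. Merged: [1, 2, 6, 11, 12, 15]

Final merged array: [1, 2, 6, 11, 12, 15]
Total comparisons: 5

The merged array is [1, 2, 6, 11, 12, 15], requiring 5 comparisons. The merge step runs in O(n) time where n is the total number of elements.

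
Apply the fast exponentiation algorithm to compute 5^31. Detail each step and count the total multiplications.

Computing 5^31 by squaring (build up from 5^1; each line after the first costs one multiplication):

5^1 = 5
5^2 = (5^1)^2 = 5^2 = 25
5^3 = 5 * 5^2 = 5 * 25 = 125
5^6 = (5^3)^2 = 125^2 = 15625
5^7 = 5 * 5^6 = 5 * 15625 = 78125
5^14 = (5^7)^2 = 78125^2 = 6103515625
5^15 = 5 * 5^14 = 5 * 6103515625 = 30517578125
5^30 = (5^15)^2 = 30517578125^2 = 931322574615478515625
5^31 = 5 * 5^30 = 5 * 931322574615478515625 = 4656612873077392578125

Result: 4656612873077392578125
Multiplications needed: 8 (8 lines after 5^1)

5^31 = 4656612873077392578125. Using exponentiation by squaring, this requires 8 multiplications. The key idea: if the exponent is even, square the half-power; if odd, multiply by the base once.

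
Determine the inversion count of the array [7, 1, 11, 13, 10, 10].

Finding inversions in [7, 1, 11, 13, 10, 10]:

(0, 1): arr[0]=7 > arr[1]=1
(2, 4): arr[2]=11 > arr[4]=10
(2, 5): arr[2]=11 > arr[5]=10
(3, 4): arr[3]=13 > arr[4]=10
(3, 5): arr[3]=13 > arr[5]=10

Total inversions: 5

The array has 5 inversion(s): (0,1), (2,4), (2,5), (3,4), (3,5). Each pair (i,j) satisfies i < j and arr[i] > arr[j].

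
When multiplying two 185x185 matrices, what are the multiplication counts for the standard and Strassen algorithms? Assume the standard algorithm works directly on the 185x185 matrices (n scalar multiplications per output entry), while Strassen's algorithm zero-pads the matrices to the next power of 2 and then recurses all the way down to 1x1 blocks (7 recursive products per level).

Matrix multiplication for 185x185 matrices:

Strassen's algorithm requires power-of-2 dimensions. Pad 185x185 to 256x256 (next power of 2).

Standard algorithm: 185^3 = 6331625 multiplications
Strassen's algorithm: 7^(log2(256)) = 7^8 = 5764801 multiplications
Savings: 6331625 - 5764801 = 566824 multiplications

Standard: 6331625 multiplications (185^3). Strassen: 5764801 multiplications (7^8, after padding to 256x256). Strassen reduces 8 recursive multiplications to 7 at each level.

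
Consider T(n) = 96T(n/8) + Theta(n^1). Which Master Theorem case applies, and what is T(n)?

Master Theorem for T(n) = 96T(n/8) + O(n^1):

a = 96, b = 8, c = 1
log_b(a) = log_8(96) = 2.1950

Case 1: c = 1 < log_8(96) = 2.1950
T(n) = O(n^(log_8 96))

For T(n) = 96T(n/8) + O(n^1): log_8(96) = 2.1950. This is Case 1 of the Master Theorem (c < log_b(a), work dominated by leaves), giving O(n^(log_8 96)).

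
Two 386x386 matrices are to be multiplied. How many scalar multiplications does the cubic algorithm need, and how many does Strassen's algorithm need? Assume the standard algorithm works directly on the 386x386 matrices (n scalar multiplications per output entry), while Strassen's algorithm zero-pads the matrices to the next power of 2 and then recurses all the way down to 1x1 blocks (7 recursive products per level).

Matrix multiplication for 386x386 matrices:

Strassen's algorithm requires power-of-2 dimensions. Pad 386x386 to 512x512 (next power of 2).

Standard algorithm: 386^3 = 57512456 multiplications
Strassen's algorithm: 7^(log2(512)) = 7^9 = 40353607 multiplications
Savings: 57512456 - 40353607 = 17158849 multiplications

Standard: 57512456 multiplications (386^3). Strassen: 40353607 multiplications (7^9, after padding to 512x512). Strassen reduces 8 recursive multiplications to 7 at each level.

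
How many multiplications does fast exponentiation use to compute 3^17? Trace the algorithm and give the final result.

Computing 3^17 by squaring (build up from 3^1; each line after the first costs one multiplication):

3^1 = 3
3^2 = (3^1)^2 = 3^2 = 9
3^4 = (3^2)^2 = 9^2 = 81
3^8 = (3^4)^2 = 81^2 = 6561
3^16 = (3^8)^2 = 6561^2 = 43046721
3^17 = 3 * 3^16 = 3 * 43046721 = 129140163

Result: 129140163
Multiplications needed: 5 (5 lines after 3^1)

3^17 = 129140163. Using exponentiation by squaring, this requires 5 multiplications. The key idea: if the exponent is even, square the half-power; if odd, multiply by the base once.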